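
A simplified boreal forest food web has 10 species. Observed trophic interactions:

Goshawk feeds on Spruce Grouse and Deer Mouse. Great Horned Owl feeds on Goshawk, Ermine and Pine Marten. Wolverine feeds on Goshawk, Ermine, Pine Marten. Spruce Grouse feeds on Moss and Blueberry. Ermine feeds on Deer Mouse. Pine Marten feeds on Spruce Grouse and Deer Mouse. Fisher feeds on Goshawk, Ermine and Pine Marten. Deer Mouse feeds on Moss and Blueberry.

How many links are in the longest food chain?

3 links

One longest chain: Moss → Deer Mouse → Goshawk → Wolverine.
It has 4 species and 3 links.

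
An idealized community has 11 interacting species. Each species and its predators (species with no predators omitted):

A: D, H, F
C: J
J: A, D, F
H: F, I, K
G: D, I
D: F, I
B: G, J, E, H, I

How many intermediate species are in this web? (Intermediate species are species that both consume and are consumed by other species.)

5

Intermediate species (has both prey and predators): G, J, A, D, H.
Count: 5.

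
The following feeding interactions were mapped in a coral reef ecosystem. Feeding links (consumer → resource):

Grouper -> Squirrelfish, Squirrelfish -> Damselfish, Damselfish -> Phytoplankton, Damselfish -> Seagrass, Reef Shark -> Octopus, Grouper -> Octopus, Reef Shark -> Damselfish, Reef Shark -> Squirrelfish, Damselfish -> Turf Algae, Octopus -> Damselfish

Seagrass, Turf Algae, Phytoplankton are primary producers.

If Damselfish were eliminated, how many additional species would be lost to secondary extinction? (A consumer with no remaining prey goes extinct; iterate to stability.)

4

Remove Damselfish.
Round 1: Squirrelfish (all prey gone), Octopus (all prey gone) → extinct.
Round 2: Reef Shark (all prey gone), Grouper (all prey gone) → extinct.
No further losses. Total secondary extinctions: 4.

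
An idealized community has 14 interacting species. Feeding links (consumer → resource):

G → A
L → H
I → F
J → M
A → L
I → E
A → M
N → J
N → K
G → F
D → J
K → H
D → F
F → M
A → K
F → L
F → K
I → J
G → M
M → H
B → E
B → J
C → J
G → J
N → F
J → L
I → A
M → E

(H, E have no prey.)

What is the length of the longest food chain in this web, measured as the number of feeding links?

One longest chain: H → L → J → C.
It has 4 species and 3 links.

3 links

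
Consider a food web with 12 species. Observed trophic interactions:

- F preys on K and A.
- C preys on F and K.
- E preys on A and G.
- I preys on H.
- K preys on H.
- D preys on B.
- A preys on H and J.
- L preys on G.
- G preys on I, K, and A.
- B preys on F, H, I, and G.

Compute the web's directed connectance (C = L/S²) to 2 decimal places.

The web has S = 12 species and L = 19 feeding links.
C = L / S² = 19 / 144 = 0.1319 ≈ 0.13.

C = 0.13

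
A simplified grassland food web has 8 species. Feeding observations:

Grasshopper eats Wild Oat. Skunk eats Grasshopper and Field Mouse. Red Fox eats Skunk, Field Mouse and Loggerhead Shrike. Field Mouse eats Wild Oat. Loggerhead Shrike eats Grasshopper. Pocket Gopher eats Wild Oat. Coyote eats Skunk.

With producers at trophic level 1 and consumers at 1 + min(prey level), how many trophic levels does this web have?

Producers (level 1): Wild Oat.
Following each consumer down to its lowest-level prey: Wild Oat → Field Mouse → Skunk → Coyote (levels 1 through 4).
All prey of Coyote (Skunk 3) are at level 3 or above, so Coyote is at level 1 + 3 = 4.
Every consumer has at least one prey at level 3 or below, so none exceeds level 4.

4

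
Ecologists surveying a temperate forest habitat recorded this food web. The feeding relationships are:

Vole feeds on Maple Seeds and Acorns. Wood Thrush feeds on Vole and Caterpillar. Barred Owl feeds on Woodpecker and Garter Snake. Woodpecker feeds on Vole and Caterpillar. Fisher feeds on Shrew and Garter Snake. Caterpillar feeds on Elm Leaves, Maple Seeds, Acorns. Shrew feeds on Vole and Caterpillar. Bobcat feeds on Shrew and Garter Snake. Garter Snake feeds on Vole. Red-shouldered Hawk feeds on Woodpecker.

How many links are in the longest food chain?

One longest chain: Maple Seeds → Vole → Garter Snake → Barred Owl.
It has 4 species and 3 links.

3 links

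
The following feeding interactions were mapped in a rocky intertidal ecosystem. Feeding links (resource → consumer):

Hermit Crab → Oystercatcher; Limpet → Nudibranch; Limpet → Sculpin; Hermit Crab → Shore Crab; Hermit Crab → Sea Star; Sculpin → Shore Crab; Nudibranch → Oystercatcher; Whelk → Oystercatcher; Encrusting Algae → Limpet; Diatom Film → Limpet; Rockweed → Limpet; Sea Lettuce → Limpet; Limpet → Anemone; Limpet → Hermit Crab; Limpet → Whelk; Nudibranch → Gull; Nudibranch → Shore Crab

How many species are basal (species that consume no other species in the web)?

Basal species (no prey listed): Sea Lettuce, Diatom Film, Encrusting Algae, Rockweed.
Count: 4.

4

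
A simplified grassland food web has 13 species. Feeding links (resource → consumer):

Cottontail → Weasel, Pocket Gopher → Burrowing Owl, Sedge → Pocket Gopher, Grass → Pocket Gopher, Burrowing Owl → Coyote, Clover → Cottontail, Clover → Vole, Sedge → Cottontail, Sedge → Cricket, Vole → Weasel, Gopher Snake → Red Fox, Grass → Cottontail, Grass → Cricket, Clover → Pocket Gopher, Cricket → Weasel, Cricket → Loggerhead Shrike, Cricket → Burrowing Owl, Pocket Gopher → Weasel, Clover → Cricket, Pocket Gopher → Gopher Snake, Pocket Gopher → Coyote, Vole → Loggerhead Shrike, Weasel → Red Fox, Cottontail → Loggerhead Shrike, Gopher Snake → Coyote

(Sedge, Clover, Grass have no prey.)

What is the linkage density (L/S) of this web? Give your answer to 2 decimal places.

L/S = 1.92

There are L = 25 links among S = 13 species.
L/S = 25/13 = 1.9231 ≈ 1.92.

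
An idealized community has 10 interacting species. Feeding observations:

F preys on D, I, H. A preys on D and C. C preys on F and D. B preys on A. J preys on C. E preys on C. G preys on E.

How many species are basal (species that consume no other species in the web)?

Basal species (no prey listed): D, I, H.
Count: 3.

3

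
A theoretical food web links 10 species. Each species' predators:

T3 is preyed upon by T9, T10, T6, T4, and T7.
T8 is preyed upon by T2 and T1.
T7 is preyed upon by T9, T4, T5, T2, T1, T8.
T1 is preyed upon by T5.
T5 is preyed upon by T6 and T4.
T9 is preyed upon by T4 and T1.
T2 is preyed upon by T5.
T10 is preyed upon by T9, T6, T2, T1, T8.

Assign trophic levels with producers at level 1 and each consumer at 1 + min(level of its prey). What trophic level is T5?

T3 is a producer → level 1.
T7 eats T3 → level 2.
T5 eats T7 → level 3.
No prey of T5 is below level 2, so 3 is the minimum.

Trophic level 3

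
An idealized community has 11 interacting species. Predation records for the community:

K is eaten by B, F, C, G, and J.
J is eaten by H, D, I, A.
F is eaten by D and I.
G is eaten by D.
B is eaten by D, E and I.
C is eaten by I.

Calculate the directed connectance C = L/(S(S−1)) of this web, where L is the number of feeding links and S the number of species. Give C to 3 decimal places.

The web has S = 11 species and L = 16 feeding links.
C = L / (S(S−1)) = 16 / 110 = 0.1455 ≈ 0.145.

C = 0.145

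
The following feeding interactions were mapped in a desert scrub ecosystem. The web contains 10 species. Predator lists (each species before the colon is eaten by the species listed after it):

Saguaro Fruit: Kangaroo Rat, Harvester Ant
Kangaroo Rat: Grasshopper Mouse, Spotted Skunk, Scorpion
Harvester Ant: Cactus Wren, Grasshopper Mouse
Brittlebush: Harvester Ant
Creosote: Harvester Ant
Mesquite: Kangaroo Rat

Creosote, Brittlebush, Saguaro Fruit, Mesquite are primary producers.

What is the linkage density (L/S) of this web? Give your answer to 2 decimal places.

There are L = 10 links among S = 10 species.
L/S = 10/10 = 1.0000 ≈ 1.00.

L/S = 1.00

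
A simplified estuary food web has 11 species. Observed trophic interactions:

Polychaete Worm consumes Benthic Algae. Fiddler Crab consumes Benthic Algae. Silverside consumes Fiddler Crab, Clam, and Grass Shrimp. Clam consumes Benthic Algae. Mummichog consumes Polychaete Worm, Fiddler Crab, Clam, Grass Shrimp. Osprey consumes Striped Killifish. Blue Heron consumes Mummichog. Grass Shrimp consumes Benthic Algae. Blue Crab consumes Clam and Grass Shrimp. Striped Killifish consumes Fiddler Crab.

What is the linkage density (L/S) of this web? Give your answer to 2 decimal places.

L/S = 1.45

There are L = 16 links among S = 11 species.
L/S = 16/11 = 1.4545 ≈ 1.45.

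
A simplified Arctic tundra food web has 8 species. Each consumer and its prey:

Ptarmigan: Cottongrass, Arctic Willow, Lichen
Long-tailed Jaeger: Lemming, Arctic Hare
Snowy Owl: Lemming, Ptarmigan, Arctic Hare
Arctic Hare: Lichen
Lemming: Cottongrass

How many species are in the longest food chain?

3 species

One longest chain: Cottongrass → Lemming → Snowy Owl.
It has 3 species and 2 links.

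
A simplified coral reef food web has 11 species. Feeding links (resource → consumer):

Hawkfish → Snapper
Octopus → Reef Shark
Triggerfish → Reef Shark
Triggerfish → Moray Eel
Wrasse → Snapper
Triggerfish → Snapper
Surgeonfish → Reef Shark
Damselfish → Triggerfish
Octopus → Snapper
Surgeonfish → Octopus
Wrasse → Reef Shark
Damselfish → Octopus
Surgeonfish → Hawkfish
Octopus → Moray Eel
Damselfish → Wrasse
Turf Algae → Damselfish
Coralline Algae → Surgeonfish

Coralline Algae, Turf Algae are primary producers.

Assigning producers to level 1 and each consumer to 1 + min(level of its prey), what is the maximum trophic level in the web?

4

Producers (level 1): Coralline Algae, Turf Algae.
Following each consumer down to its lowest-level prey: Coralline Algae → Surgeonfish → Hawkfish → Snapper (levels 1 through 4).
All prey of Snapper (Hawkfish 3, Wrasse 3, Octopus 3, Triggerfish 3) are at level 3 or above, so Snapper is at level 1 + 3 = 4.
Every consumer has at least one prey at level 3 or below, so none exceeds level 4.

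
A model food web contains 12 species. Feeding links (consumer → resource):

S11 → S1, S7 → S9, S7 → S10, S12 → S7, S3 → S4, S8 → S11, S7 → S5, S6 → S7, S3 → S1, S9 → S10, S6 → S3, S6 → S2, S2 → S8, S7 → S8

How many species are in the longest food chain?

5 species

One longest chain: S1 → S11 → S8 → S7 → S12.
It has 5 species and 4 links.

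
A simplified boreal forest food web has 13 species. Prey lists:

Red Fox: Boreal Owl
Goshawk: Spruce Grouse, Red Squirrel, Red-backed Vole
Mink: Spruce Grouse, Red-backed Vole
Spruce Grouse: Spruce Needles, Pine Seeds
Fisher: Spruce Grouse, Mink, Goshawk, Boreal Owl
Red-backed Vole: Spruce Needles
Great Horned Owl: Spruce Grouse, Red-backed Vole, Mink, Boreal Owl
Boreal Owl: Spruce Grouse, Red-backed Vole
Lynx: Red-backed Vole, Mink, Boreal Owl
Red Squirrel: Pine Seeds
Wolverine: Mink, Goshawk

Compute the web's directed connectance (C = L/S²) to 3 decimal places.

C = 0.148

The web has S = 13 species and L = 25 feeding links.
C = L / S² = 25 / 169 = 0.1479 ≈ 0.148.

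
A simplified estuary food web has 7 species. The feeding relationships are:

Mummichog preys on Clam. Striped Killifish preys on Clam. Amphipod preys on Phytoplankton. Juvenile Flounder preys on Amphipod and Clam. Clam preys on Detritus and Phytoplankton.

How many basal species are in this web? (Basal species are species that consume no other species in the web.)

Basal species (no prey listed): Phytoplankton, Detritus.
Count: 2.

2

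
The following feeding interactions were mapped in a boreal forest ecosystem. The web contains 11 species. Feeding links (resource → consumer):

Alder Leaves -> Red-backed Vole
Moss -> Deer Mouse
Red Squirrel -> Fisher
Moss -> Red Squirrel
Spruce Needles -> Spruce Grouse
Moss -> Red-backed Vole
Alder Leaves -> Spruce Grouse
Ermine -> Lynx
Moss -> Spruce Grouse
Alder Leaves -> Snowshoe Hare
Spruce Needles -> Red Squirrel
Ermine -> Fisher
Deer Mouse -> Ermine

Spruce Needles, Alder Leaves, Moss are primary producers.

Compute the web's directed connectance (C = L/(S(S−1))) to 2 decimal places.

The web has S = 11 species and L = 13 feeding links.
C = L / (S(S−1)) = 13 / 110 = 0.1182 ≈ 0.12.

C = 0.12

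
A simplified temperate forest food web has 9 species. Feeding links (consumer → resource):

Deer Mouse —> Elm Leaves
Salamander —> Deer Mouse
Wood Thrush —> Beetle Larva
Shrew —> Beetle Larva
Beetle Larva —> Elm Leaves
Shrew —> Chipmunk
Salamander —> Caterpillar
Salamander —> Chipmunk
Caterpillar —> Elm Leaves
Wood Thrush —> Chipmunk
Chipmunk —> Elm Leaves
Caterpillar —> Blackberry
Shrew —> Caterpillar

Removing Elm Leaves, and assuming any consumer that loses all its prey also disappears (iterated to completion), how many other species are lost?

4

Remove Elm Leaves.
Round 1: Beetle Larva (all prey gone), Chipmunk (all prey gone), Deer Mouse (all prey gone) → extinct.
Round 2: Wood Thrush (all prey gone) → extinct.
No further losses. Total secondary extinctions: 4.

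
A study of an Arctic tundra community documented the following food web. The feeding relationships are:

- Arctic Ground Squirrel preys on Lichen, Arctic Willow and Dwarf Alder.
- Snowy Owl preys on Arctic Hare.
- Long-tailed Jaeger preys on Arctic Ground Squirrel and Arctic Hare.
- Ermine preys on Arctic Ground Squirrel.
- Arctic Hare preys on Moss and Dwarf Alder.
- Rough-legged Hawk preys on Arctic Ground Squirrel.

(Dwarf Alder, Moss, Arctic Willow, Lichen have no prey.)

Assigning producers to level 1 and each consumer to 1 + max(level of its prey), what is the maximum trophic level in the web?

3

Producers (level 1): Dwarf Alder, Moss, Arctic Willow, Lichen.
Dwarf Alder → Arctic Ground Squirrel → Ermine gives Ermine level 3.
No species has a prey at level 3, so no species reaches level 4.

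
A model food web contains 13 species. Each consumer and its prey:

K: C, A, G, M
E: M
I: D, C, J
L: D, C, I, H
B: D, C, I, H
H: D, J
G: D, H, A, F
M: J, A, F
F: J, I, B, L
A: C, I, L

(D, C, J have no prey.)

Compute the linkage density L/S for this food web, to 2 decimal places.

There are L = 32 links among S = 13 species.
L/S = 32/13 = 2.4615 ≈ 2.46.

L/S = 2.46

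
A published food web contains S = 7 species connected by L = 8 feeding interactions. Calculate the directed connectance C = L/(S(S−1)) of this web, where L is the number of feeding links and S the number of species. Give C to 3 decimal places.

C = 0.190

The web has S = 7 species and L = 8 feeding links.
C = L / (S(S−1)) = 8 / 42 = 0.1905 ≈ 0.190.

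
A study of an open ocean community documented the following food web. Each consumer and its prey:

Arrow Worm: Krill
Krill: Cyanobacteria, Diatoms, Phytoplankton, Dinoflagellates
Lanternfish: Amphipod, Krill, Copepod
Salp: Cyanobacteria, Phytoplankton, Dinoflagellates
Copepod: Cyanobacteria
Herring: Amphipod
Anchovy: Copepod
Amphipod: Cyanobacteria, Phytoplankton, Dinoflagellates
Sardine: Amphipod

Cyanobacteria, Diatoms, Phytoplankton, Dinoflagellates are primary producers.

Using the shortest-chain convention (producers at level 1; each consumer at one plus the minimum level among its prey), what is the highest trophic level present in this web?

Producers (level 1): Cyanobacteria, Diatoms, Phytoplankton, Dinoflagellates.
Following each consumer down to its lowest-level prey: Cyanobacteria → Amphipod → Sardine (levels 1 through 3).
All prey of Sardine (Amphipod 2) are at level 2 or above, so Sardine is at level 1 + 2 = 3.
Every consumer has at least one prey at level 2 or below, so none exceeds level 3.

3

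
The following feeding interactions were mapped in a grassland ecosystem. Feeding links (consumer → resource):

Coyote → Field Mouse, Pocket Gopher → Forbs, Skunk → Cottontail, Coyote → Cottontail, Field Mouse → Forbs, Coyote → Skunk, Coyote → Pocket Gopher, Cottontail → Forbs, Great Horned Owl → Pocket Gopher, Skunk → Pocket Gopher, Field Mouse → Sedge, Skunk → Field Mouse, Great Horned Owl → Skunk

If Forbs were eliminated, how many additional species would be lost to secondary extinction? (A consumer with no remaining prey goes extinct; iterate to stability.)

2

Remove Forbs.
Round 1: Pocket Gopher (all prey gone), Cottontail (all prey gone) → extinct.
No further losses. Total secondary extinctions: 2.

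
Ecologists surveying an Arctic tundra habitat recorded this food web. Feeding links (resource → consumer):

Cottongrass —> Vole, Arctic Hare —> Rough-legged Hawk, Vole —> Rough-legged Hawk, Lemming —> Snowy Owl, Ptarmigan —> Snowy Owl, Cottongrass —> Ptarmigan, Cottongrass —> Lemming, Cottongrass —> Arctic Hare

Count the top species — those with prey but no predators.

Top species (has prey, but nothing eats it): Rough-legged Hawk, Snowy Owl.
Count: 2.

2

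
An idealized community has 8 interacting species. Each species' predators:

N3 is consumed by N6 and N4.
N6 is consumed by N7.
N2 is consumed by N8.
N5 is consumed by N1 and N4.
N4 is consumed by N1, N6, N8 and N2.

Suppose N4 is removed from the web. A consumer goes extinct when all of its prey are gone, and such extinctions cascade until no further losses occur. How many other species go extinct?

2

Remove N4.
Round 1: N2 (all prey gone) → extinct.
Round 2: N8 (all prey gone) → extinct.
No further losses. Total secondary extinctions: 2.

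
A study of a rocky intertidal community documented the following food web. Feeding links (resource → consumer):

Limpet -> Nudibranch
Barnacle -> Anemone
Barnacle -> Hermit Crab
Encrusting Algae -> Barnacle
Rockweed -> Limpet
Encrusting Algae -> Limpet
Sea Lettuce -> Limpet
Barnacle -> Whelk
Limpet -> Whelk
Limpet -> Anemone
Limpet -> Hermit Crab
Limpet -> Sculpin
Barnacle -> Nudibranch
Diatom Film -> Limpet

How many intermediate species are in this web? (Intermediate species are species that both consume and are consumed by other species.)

2

Intermediate species (has both prey and predators): Barnacle, Limpet.
Count: 2.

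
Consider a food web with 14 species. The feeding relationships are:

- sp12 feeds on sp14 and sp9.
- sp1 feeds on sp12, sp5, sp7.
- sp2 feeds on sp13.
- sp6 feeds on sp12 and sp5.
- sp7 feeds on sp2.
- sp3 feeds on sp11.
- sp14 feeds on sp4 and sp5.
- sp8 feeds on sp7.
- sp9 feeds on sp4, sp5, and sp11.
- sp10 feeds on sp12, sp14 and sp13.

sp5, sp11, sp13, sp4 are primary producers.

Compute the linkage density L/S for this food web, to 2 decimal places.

L/S = 1.36

There are L = 19 links among S = 14 species.
L/S = 19/14 = 1.3571 ≈ 1.36.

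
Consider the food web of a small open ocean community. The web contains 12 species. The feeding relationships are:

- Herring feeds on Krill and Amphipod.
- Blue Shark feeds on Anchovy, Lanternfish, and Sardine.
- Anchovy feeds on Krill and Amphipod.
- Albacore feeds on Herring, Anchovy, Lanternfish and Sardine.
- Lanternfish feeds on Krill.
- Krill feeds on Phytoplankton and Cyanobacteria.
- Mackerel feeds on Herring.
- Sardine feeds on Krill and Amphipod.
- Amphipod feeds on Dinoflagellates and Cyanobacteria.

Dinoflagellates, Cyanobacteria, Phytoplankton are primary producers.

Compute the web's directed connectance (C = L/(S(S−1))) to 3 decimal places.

C = 0.144

The web has S = 12 species and L = 19 feeding links.
C = L / (S(S−1)) = 19 / 132 = 0.1439 ≈ 0.144.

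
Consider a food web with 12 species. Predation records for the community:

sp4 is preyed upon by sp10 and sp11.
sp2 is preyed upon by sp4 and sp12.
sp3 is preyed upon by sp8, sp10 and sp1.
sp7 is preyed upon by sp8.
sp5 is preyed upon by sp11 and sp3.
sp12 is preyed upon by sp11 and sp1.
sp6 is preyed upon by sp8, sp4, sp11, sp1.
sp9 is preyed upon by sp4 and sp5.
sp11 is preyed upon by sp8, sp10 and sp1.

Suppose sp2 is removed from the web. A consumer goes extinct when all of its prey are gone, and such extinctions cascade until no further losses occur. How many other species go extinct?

1

Remove sp2.
Round 1: sp12 (all prey gone) → extinct.
No further losses. Total secondary extinctions: 1.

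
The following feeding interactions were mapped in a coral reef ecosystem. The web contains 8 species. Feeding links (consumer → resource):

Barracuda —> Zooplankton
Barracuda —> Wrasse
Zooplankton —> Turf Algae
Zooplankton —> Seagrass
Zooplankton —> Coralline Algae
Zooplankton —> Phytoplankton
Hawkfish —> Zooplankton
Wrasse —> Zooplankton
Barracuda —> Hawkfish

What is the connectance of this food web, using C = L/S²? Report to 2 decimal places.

C = 0.14

The web has S = 8 species and L = 9 feeding links.
C = L / S² = 9 / 64 = 0.1406 ≈ 0.14.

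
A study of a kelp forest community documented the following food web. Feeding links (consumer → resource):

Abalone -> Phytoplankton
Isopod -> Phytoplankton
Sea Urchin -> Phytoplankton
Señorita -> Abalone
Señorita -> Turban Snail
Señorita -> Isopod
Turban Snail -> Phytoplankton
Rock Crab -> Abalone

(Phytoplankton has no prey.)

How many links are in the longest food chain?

One longest chain: Phytoplankton → Abalone → Señorita.
It has 3 species and 2 links.

2 links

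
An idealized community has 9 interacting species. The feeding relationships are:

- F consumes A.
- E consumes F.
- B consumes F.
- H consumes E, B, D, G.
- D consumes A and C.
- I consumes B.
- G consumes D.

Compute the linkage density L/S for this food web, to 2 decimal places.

There are L = 11 links among S = 9 species.
L/S = 11/9 = 1.2222 ≈ 1.22.

L/S = 1.22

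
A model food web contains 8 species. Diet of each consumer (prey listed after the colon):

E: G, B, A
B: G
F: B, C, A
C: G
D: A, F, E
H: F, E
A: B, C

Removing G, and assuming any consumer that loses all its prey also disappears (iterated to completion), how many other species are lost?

Remove G.
Round 1: B (all prey gone), C (all prey gone) → extinct.
Round 2: A (all prey gone) → extinct.
Round 3: F (all prey gone), E (all prey gone) → extinct.
Round 4: D (all prey gone), H (all prey gone) → extinct.
No further losses. Total secondary extinctions: 7.

7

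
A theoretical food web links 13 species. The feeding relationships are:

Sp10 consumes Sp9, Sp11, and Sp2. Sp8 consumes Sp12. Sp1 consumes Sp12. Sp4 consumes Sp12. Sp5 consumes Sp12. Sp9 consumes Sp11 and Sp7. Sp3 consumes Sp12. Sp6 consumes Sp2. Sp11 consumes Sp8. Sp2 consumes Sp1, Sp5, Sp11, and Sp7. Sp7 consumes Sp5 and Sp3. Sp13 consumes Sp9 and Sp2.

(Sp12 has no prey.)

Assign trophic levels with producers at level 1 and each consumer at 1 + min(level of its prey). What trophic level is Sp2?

Sp12 is a producer → level 1.
Sp5 eats Sp12 → level 2.
Sp2 eats Sp5 → level 3.
No prey of Sp2 is below level 2, so 3 is the minimum.

Trophic level 3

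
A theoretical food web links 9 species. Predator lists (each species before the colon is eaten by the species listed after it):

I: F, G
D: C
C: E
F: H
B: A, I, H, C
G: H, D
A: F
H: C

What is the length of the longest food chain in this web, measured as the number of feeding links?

One longest chain: B → A → F → H → C → E.
It has 6 species and 5 links.

5 links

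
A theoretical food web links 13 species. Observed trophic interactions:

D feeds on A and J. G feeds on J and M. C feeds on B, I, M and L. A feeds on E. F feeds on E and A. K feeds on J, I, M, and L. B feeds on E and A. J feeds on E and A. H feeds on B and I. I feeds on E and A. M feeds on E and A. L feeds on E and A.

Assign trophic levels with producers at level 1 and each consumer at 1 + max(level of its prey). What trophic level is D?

Trophic level 4

E is a producer → level 1.
A eats E → level 2.
J eats A (level 2); other prey at levels: E 1 → level 3.
D eats J (level 3); other prey at levels: A 2 → level 4.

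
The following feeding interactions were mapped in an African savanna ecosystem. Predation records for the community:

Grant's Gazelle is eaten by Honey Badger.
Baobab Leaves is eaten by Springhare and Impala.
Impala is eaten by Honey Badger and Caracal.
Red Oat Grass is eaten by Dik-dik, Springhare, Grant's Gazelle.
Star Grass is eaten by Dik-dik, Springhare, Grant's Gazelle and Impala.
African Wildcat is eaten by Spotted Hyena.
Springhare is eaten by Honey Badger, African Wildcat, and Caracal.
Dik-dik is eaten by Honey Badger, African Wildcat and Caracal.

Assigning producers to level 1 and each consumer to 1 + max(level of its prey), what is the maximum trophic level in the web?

Producers (level 1): Star Grass, Red Oat Grass, Baobab Leaves.
Star Grass → Dik-dik → African Wildcat → Spotted Hyena gives Spotted Hyena level 4.
No species has a prey at level 4, so no species reaches level 5.

4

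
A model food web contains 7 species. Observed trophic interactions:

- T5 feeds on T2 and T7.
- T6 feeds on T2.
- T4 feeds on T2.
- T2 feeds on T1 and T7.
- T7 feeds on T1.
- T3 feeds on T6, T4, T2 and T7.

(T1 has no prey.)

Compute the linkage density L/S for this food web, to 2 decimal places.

There are L = 11 links among S = 7 species.
L/S = 11/7 = 1.5714 ≈ 1.57.

L/S = 1.57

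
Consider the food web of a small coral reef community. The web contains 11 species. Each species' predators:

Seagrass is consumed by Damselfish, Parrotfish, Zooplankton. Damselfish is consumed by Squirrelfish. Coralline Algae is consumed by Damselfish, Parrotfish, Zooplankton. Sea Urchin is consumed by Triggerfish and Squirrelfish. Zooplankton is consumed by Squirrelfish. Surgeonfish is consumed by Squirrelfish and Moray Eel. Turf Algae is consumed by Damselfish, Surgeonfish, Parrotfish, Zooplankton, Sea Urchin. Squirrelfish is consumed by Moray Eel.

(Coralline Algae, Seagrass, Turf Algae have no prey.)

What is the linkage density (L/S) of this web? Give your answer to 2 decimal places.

L/S = 1.64

There are L = 18 links among S = 11 species.
L/S = 18/11 = 1.6364 ≈ 1.64.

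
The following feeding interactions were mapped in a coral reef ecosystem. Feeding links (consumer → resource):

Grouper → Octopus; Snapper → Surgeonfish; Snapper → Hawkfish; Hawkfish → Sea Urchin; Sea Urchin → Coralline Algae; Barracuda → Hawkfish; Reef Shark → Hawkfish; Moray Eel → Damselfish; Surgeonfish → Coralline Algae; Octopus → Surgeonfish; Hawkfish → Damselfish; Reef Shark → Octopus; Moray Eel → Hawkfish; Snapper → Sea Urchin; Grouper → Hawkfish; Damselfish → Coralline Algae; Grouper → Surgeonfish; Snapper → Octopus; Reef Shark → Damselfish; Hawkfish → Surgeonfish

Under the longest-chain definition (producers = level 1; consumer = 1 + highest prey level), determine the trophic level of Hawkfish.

Coralline Algae is a producer → level 1.
Damselfish eats Coralline Algae → level 2.
Hawkfish eats Damselfish (level 2); other prey at levels: Surgeonfish 2, Sea Urchin 2 → level 3.

Trophic level 3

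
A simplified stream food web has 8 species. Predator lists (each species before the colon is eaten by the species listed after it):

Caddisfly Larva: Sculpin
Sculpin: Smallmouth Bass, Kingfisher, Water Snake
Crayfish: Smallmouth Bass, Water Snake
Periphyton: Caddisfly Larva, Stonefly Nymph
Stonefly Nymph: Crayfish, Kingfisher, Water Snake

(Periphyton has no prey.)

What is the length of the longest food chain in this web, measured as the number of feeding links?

One longest chain: Periphyton → Stonefly Nymph → Crayfish → Smallmouth Bass.
It has 4 species and 3 links.

3 links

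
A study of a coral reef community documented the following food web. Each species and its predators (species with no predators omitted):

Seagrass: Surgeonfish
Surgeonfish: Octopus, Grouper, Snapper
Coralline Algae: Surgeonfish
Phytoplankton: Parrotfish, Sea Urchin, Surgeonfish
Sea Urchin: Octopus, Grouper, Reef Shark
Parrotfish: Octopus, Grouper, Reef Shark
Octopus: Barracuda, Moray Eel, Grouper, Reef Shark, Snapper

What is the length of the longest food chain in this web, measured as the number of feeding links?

One longest chain: Phytoplankton → Parrotfish → Octopus → Barracuda.
It has 4 species and 3 links.

3 links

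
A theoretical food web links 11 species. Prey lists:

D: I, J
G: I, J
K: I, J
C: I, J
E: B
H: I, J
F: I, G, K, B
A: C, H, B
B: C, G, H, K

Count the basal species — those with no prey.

Basal species (no prey listed): I, J.
Count: 2.

2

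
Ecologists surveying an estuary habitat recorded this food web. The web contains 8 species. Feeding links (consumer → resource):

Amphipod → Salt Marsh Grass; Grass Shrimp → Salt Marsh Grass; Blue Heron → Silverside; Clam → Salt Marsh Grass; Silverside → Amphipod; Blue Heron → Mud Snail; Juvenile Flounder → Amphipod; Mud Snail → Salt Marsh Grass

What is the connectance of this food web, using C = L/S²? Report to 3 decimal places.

The web has S = 8 species and L = 8 feeding links.
C = L / S² = 8 / 64 = 0.1250 ≈ 0.125.

C = 0.125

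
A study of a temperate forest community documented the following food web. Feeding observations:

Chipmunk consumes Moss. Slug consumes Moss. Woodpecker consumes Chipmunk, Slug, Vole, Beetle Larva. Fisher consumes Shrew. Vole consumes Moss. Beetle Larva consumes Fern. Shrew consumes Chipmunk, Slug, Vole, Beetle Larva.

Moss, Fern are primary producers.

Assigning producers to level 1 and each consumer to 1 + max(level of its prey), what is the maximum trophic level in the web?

4

Producers (level 1): Moss, Fern.
Fern → Beetle Larva → Shrew → Fisher gives Fisher level 4.
No species has a prey at level 4, so no species reaches level 5.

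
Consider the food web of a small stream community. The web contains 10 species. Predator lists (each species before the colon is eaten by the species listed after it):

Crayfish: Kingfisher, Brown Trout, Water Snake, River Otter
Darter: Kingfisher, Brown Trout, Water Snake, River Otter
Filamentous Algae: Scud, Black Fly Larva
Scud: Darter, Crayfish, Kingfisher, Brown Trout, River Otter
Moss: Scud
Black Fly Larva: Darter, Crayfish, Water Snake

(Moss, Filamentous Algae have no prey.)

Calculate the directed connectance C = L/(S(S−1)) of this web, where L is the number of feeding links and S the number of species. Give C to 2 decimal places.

C = 0.21

The web has S = 10 species and L = 19 feeding links.
C = L / (S(S−1)) = 19 / 90 = 0.2111 ≈ 0.21.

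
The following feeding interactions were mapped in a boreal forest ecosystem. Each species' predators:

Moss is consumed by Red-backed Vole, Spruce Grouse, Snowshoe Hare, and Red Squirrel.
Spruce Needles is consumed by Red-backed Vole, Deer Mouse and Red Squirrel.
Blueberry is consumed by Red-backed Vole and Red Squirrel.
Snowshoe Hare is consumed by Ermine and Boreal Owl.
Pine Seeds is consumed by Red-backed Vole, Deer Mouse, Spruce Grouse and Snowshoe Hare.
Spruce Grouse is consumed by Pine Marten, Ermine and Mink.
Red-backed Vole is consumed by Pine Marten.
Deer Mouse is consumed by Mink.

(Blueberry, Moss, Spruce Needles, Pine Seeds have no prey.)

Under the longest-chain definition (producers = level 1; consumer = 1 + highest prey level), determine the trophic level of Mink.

Moss is a producer → level 1.
Spruce Grouse eats Moss (level 1); other prey at levels: Pine Seeds 1 → level 2.
Mink eats Spruce Grouse (level 2); other prey at levels: Deer Mouse 2 → level 3.

Trophic level 3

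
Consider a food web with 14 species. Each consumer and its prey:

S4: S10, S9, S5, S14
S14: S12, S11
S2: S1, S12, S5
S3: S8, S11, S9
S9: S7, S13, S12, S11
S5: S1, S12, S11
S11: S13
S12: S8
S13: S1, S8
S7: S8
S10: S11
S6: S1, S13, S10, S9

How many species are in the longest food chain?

5 species

One longest chain: S1 → S13 → S11 → S9 → S3.
It has 5 species and 4 links.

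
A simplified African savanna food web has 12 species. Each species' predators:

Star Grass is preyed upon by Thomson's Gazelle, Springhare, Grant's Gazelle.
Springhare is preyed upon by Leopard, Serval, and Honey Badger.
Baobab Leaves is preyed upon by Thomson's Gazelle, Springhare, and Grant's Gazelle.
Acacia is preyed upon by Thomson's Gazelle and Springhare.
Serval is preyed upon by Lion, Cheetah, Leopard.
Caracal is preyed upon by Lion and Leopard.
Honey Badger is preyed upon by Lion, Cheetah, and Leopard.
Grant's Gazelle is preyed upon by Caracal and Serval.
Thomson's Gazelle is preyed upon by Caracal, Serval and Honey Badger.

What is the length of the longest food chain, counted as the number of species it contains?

4 species

One longest chain: Baobab Leaves → Thomson's Gazelle → Honey Badger → Leopard.
It has 4 species and 3 links.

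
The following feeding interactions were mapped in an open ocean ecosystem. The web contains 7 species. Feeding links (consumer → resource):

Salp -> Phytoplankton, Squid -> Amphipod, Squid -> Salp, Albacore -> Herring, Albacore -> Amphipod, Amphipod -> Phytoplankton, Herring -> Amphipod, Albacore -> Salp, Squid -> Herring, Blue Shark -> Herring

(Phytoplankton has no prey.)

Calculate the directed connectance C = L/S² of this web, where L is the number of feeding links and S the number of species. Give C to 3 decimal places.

C = 0.204

The web has S = 7 species and L = 10 feeding links.
C = L / S² = 10 / 49 = 0.2041 ≈ 0.204.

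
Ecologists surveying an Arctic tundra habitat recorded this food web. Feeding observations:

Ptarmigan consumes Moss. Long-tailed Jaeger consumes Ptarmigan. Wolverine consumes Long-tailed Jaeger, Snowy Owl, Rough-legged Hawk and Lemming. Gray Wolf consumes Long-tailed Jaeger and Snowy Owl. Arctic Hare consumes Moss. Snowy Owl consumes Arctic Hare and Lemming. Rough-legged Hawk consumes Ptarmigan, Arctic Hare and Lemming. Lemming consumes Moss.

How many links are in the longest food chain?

One longest chain: Moss → Arctic Hare → Snowy Owl → Wolverine.
It has 4 species and 3 links.

3 links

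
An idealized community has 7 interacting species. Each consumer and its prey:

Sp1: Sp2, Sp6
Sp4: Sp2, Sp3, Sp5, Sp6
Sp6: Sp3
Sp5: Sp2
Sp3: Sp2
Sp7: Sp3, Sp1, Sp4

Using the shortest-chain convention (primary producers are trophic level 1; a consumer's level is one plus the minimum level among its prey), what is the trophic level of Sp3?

Sp2 is a producer → level 1.
Sp3 eats Sp2 → level 2.

Trophic level 2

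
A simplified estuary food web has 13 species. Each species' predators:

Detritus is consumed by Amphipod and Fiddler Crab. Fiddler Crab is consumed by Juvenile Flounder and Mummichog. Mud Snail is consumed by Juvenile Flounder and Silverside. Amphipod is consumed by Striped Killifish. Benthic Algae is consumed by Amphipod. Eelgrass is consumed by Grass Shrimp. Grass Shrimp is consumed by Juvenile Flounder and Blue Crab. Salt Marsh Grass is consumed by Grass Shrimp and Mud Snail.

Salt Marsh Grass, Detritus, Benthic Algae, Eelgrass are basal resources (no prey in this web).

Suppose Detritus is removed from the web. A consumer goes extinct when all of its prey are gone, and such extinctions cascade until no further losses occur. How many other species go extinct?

2

Remove Detritus.
Round 1: Fiddler Crab (all prey gone) → extinct.
Round 2: Mummichog (all prey gone) → extinct.
No further losses. Total secondary extinctions: 2.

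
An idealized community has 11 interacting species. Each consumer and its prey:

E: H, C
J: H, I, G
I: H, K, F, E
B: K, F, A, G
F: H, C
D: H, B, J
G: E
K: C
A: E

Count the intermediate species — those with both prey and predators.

Intermediate species (has both prey and predators): K, F, E, A, I, G, B, J.
Count: 8.

8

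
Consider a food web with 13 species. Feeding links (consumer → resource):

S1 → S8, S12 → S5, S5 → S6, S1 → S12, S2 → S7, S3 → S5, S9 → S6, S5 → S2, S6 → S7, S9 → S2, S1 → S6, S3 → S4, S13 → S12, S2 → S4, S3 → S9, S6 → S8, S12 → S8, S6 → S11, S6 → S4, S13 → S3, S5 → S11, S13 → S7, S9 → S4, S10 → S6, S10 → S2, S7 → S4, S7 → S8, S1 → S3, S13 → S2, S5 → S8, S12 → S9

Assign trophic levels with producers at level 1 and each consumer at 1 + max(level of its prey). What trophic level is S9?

S4 is a producer → level 1.
S7 eats S4 (level 1); other prey at levels: S8 1 → level 2.
S6 eats S7 (level 2); other prey at levels: S4 1, S8 1, S11 1 → level 3.
S9 eats S6 (level 3); other prey at levels: S4 1, S2 3 → level 4.

Trophic level 4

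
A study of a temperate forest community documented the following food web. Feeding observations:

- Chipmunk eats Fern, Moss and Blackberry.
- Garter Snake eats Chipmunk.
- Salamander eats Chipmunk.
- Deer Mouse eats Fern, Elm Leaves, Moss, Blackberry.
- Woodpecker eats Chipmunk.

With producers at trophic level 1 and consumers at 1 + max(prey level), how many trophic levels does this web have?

Producers (level 1): Blackberry, Moss, Elm Leaves, Fern.
Blackberry → Chipmunk → Salamander gives Salamander level 3.
No species has a prey at level 3, so no species reaches level 4.

3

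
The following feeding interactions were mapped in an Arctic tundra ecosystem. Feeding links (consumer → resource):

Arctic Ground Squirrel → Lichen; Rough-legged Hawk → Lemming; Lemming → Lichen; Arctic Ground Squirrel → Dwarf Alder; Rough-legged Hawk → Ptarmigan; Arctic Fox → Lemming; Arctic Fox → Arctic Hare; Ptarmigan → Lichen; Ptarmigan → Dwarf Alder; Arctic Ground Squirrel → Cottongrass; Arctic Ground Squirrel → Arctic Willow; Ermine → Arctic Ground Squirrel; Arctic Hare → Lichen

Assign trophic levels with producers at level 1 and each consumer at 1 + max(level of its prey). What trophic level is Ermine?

Cottongrass is a producer → level 1.
Arctic Ground Squirrel eats Cottongrass (level 1); other prey at levels: Arctic Willow 1, Lichen 1, Dwarf Alder 1 → level 2.
Ermine eats Arctic Ground Squirrel → level 3.

Trophic level 3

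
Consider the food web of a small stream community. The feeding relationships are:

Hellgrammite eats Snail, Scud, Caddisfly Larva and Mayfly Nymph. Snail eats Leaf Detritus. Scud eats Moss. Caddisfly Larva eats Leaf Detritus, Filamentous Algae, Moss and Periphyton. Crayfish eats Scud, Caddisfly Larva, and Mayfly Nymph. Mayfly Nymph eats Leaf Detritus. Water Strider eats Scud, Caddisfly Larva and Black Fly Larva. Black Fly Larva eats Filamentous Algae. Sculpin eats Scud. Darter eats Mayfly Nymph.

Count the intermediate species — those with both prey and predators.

Intermediate species (has both prey and predators): Black Fly Larva, Snail, Mayfly Nymph, Caddisfly Larva, Scud.
Count: 5.

5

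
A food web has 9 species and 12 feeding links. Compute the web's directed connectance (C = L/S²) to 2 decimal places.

C = 0.15

The web has S = 9 species and L = 12 feeding links.
C = L / S² = 12 / 81 = 0.1481 ≈ 0.15.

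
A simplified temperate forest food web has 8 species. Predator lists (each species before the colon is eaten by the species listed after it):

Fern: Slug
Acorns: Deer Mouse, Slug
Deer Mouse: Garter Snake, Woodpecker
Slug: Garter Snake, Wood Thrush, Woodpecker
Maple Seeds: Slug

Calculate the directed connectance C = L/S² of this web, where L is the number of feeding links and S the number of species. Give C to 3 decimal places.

The web has S = 8 species and L = 9 feeding links.
C = L / S² = 9 / 64 = 0.1406 ≈ 0.141.

C = 0.141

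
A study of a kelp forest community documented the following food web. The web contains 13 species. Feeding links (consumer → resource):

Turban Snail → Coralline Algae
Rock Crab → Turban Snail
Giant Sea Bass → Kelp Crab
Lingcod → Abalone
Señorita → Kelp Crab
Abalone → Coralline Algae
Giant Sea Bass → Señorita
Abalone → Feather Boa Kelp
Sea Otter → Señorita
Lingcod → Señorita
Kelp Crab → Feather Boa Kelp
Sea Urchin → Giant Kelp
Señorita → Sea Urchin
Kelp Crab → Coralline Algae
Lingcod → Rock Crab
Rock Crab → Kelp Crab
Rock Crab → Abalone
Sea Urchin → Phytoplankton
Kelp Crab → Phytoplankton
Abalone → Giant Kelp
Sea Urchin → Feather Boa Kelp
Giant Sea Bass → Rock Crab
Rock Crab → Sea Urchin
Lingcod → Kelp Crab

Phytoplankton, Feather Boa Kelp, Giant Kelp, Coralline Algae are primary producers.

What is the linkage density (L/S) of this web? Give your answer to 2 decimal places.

There are L = 24 links among S = 13 species.
L/S = 24/13 = 1.8462 ≈ 1.85.

L/S = 1.85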